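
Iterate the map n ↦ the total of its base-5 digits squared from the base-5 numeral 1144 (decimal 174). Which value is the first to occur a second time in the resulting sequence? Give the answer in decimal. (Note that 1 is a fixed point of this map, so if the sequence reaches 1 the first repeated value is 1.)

18

174 = (1,1,4,4)_5 → 1² + 1² + 4² + 4² = 34
34 = (1,1,4)_5 → 1² + 1² + 4² = 18
18 = (3,3)_5 → 3² + 3² = 18  — 18 already appeared earlier.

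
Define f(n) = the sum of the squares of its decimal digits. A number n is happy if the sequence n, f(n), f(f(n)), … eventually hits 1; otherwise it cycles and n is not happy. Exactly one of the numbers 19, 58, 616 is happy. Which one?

19

19: 19 → 82 → 68 → 100 → 1  — reaches 1 (happy)
58: 58 → 89 → 145 → 42 → 20 → 4 → 16 → 37 → 58  — repeats 58 (not happy)
616: 616 → 73 → 58 → 89 → 145 → 42 → 20 → 4 → 16 → 37 → 58  — repeats 58 (not happy)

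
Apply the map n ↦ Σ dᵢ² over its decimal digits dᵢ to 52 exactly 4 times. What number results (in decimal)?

145

52 → 5² + 2² = 25 + 4 = 29
29 → 2² + 9² = 4 + 81 = 85
85 → 8² + 5² = 64 + 25 = 89
89 → 8² + 9² = 64 + 81 = 145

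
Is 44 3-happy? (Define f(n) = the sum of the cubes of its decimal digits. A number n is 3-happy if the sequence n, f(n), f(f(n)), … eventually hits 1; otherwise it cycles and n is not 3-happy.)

not 3-happy

44 → 4³ + 4³ = 64 + 64 = 128
128 → 1³ + 2³ + 8³ = 1 + 8 + 512 = 521
521 → 5³ + 2³ + 1³ = 125 + 8 + 1 = 134
134 → 1³ + 3³ + 4³ = 1 + 27 + 64 = 92
92 → 9³ + 2³ = 729 + 8 = 737
737 → 7³ + 3³ + 7³ = 343 + 27 + 343 = 713
713 → 7³ + 1³ + 3³ = 343 + 1 + 27 = 371
371 → 3³ + 7³ + 1³ = 27 + 343 + 1 = 371  — 371 already seen; the sequence cycles without reaching 1.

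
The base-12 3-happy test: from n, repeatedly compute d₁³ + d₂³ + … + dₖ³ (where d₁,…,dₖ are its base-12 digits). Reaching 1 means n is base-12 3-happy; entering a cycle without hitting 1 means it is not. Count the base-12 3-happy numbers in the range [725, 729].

725: 725 → 250 → 1513 → 1217 → 762 → 368 → 736 → 190 → 1028 → 856 → 1520 → 1728 → 1  (reaches 1)
726: 726 → 341 → 197 → 190 → 1028 → 856 → 1520 → 1728 → 1  (reaches 1)
727: 727 → 468 → 54 → 280 → 1396 → 1305 → 1458 → 1217 → 762 → 368 → 736 → 190 → 1028 → 856 → 1520 → 1728 → 1  (reaches 1)
728: 728 → 637 → 190 → 1028 → 856 → 1520 → 1728 → 1  (reaches 1)
729: 729 → 854 → 1464 → 1008 → 343 → 415 → 1351 → 1136 → 1855 → 1344 → 793 → 342 → 288 → 8 → 512 → 755 → 1464  (repeats 1464)
base-12 3-happy: 725, 726, 727, 728

4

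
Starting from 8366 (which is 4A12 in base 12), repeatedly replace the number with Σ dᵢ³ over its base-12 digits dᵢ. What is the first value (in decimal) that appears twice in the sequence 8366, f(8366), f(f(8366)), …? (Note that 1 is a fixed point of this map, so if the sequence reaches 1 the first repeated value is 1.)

1

8366 = (4,10,1,2)_12 → 4³ + 10³ + 1³ + 2³ = 64 + 1000 + 1 + 8 = 1073
1073 = (7,5,5)_12 → 7³ + 5³ + 5³ = 343 + 125 + 125 = 593
593 = (4,1,5)_12 → 4³ + 1³ + 5³ = 64 + 1 + 125 = 190
190 = (1,3,10)_12 → 1³ + 3³ + 10³ = 1 + 27 + 1000 = 1028
1028 = (7,1,8)_12 → 7³ + 1³ + 8³ = 343 + 1 + 512 = 856
856 = (5,11,4)_12 → 5³ + 11³ + 4³ = 125 + 1331 + 64 = 1520
1520 = (10,6,8)_12 → 10³ + 6³ + 8³ = 1000 + 216 + 512 = 1728
1728 = (1,0,0,0)_12 → 1³ + 0³ + 0³ + 0³ = 1 + 0 + 0 + 0 = 1  — reached the fixed point 1.
1 → 1, so 1 is the first repeated value.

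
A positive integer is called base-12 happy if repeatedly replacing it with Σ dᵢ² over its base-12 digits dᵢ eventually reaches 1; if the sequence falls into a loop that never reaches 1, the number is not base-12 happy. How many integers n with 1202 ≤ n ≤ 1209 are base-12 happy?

1202: 1202 → 84 → 49 → 17 → 26 → 8 → 64 → 41 → 34 → 104 → 128 → 164 → 66 → 61 → 26  — not base-12 happy
1203: 1203 → 89 → 74 → 40 → 25 → 5 → 25  — not base-12 happy
1204: 1204 → 96 → 64 → 41 → 34 → 104 → 128 → 164 → 66 → 61 → 26 → 8 → 64  — not base-12 happy
1205: 1205 → 105 → 145 → 2 → 4 → 16 → 17 → 26 → 8 → 64 → 41 → 34 → 104 → 128 → 164 → 66 → 61 → 26  — not base-12 happy
1206: 1206 → 116 → 145 → 2 → 4 → 16 → 17 → 26 → 8 → 64 → 41 → 34 → 104 → 128 → 164 → 66 → 61 → 26  — not base-12 happy
1207: 1207 → 129 → 181 → 11 → 121 → 101 → 89 → 74 → 40 → 25 → 5 → 25  — not base-12 happy
1208: 1208 → 144 → 1  — base-12 happy
1209: 1209 → 161 → 27 → 13 → 2 → 4 → 16 → 17 → 26 → 8 → 64 → 41 → 34 → 104 → 128 → 164 → 66 → 61 → 26  — not base-12 happy
base-12 happy: 1208

1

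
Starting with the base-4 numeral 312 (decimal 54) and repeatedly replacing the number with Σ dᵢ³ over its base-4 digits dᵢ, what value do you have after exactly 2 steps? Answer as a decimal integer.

9

54 = (3,1,2)_4 → 3³ + 1³ + 2³ = 27 + 1 + 8 = 36
36 = (2,1,0)_4 → 2³ + 1³ + 0³ = 8 + 1 + 0 = 9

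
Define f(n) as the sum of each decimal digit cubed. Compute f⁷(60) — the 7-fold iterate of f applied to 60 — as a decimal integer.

60 → 6³ + 0³ = 216 + 0 = 216
216 → 2³ + 1³ + 6³ = 8 + 1 + 216 = 225
225 → 2³ + 2³ + 5³ = 8 + 8 + 125 = 141
141 → 1³ + 4³ + 1³ = 1 + 64 + 1 = 66
66 → 6³ + 6³ = 216 + 216 = 432
432 → 4³ + 3³ + 2³ = 64 + 27 + 8 = 99
99 → 9³ + 9³ = 729 + 729 = 1458

1458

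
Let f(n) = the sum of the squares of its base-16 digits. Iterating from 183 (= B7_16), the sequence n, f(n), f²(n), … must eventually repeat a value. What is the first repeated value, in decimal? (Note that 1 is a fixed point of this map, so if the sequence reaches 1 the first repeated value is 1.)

169

183 = (11,7)_16 → 11² + 7² = 121 + 49 = 170
170 = (10,10)_16 → 10² + 10² = 100 + 100 = 200
200 = (12,8)_16 → 12² + 8² = 144 + 64 = 208
208 = (13,0)_16 → 13² + 0² = 169 + 0 = 169
169 = (10,9)_16 → 10² + 9² = 100 + 81 = 181
181 = (11,5)_16 → 11² + 5² = 121 + 25 = 146
146 = (9,2)_16 → 9² + 2² = 81 + 4 = 85
85 = (5,5)_16 → 5² + 5² = 25 + 25 = 50
50 = (3,2)_16 → 3² + 2² = 9 + 4 = 13
13 = (13)_16 → 13² = 169  — 169 already appeared earlier.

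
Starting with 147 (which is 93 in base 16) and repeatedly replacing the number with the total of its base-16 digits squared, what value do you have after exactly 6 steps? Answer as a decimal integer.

200

147 = (9,3)_16 → 90
90 = (5,10)_16 → 125
125 = (7,13)_16 → 218
218 = (13,10)_16 → 269
269 = (1,0,13)_16 → 170
170 = (10,10)_16 → 200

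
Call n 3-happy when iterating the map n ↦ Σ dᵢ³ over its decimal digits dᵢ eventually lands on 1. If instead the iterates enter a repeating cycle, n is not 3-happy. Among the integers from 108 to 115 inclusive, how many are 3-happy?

108: 108 → 513 → 153 → 153  — not 3-happy
109: 109 → 730 → 370 → 370  — not 3-happy
110: 110 → 2 → 8 → 512 → 134 → 92 → 737 → 713 → 371 → 371  — not 3-happy
111: 111 → 3 → 27 → 351 → 153 → 153  — not 3-happy
112: 112 → 10 → 1  — 3-happy
113: 113 → 29 → 737 → 713 → 371 → 371  — not 3-happy
114: 114 → 66 → 432 → 99 → 1458 → 702 → 351 → 153 → 153  — not 3-happy
115: 115 → 127 → 352 → 160 → 217 → 352  — not 3-happy
3-happy: 112

1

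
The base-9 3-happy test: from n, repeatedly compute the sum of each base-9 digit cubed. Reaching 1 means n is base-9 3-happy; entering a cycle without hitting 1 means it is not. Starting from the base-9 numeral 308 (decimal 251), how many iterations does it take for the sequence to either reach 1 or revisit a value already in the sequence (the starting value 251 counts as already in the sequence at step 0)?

251 = (3,0,8)_9 → 3³ + 0³ + 8³ = 27 + 0 + 512 = 539
539 = (6,5,8)_9 → 6³ + 5³ + 8³ = 216 + 125 + 512 = 853
853 = (1,1,4,7)_9 → 1³ + 1³ + 4³ + 7³ = 1 + 1 + 64 + 343 = 409
409 = (5,0,4)_9 → 5³ + 0³ + 4³ = 125 + 0 + 64 = 189
189 = (2,3,0)_9 → 2³ + 3³ + 0³ = 8 + 27 + 0 = 35
35 = (3,8)_9 → 3³ + 8³ = 27 + 512 = 539  — 539 repeats.
That took 6 steps.

6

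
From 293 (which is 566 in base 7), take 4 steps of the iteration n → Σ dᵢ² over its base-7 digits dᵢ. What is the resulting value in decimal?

293 = (5,6,6)_7 → 97
97 = (1,6,6)_7 → 73
73 = (1,3,3)_7 → 19
19 = (2,5)_7 → 29

29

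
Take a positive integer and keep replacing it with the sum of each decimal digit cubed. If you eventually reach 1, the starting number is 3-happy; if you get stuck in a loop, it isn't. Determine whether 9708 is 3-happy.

9708 → 9³ + 7³ + 0³ + 8³ = 729 + 343 + 0 + 512 = 1584
1584 → 1³ + 5³ + 8³ + 4³ = 1 + 125 + 512 + 64 = 702
702 → 7³ + 0³ + 2³ = 343 + 0 + 8 = 351
351 → 3³ + 5³ + 1³ = 27 + 125 + 1 = 153
153 → 1³ + 5³ + 3³ = 1 + 125 + 27 = 153  — 153 already seen; the sequence cycles without reaching 1.

not 3-happy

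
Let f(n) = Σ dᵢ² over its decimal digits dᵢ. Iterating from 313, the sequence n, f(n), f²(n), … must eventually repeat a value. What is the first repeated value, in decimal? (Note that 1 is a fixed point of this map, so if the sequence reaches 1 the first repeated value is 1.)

313 → 19
19 → 82
82 → 68
68 → 100
100 → 1  — reached the fixed point 1.
1 → 1, so 1 is the first repeated value.

1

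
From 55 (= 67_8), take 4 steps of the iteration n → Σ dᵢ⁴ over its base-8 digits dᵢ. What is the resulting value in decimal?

55 = (6,7)_8 → 6⁴ + 7⁴ = 3697
3697 = (7,1,6,1)_8 → 7⁴ + 1⁴ + 6⁴ + 1⁴ = 3699
3699 = (7,1,6,3)_8 → 7⁴ + 1⁴ + 6⁴ + 3⁴ = 3779
3779 = (7,3,0,3)_8 → 7⁴ + 3⁴ + 0⁴ + 3⁴ = 2563

2563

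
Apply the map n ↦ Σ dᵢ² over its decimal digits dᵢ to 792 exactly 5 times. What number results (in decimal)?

37

792 → 7² + 9² + 2² = 134
134 → 1² + 3² + 4² = 26
26 → 2² + 6² = 40
40 → 4² + 0² = 16
16 → 1² + 6² = 37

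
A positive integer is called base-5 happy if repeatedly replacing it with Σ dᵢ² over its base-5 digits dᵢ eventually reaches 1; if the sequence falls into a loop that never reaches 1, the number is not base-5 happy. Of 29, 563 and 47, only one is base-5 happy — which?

563

29: 29 → 17 → 13 → 13  — repeats 13 (not base-5 happy)
563: 563 → 33 → 11 → 5 → 1  — reaches 1 (base-5 happy)
47: 47 → 21 → 17 → 13 → 13  — repeats 13 (not base-5 happy)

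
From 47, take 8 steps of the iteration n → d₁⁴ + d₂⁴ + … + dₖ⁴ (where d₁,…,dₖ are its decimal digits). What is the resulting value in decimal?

6725

47 → 4⁴ + 7⁴ = 2657
2657 → 2⁴ + 6⁴ + 5⁴ + 7⁴ = 4338
4338 → 4⁴ + 3⁴ + 3⁴ + 8⁴ = 4514
4514 → 4⁴ + 5⁴ + 1⁴ + 4⁴ = 1138
1138 → 1⁴ + 1⁴ + 3⁴ + 8⁴ = 4179
4179 → 4⁴ + 1⁴ + 7⁴ + 9⁴ = 9219
9219 → 9⁴ + 2⁴ + 1⁴ + 9⁴ = 13139
13139 → 1⁴ + 3⁴ + 1⁴ + 3⁴ + 9⁴ = 6725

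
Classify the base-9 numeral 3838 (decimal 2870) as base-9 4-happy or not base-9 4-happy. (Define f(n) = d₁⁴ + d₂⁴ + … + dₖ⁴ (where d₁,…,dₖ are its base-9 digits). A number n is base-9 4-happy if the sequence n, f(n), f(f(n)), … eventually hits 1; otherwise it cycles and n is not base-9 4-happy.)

not base-9 4-happy

2870 = (3,8,3,8)_9 → 8354
8354 = (1,2,4,1,2)_9 → 290
290 = (3,5,2)_9 → 722
722 = (8,8,2)_9 → 8208
8208 = (1,2,2,3,0)_9 → 114
114 = (1,3,6)_9 → 1378
1378 = (1,8,0,1)_9 → 4098
4098 = (5,5,5,3)_9 → 1956
1956 = (2,6,1,3)_9 → 1394
1394 = (1,8,1,8)_9 → 8194
8194 = (1,2,2,1,4)_9 → 290  — 290 already seen; the sequence cycles without reaching 1.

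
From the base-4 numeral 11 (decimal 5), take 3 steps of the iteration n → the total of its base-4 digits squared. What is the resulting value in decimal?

1

5 = (1,1)_4 → 1² + 1² = 1 + 1 = 2
2 = (2)_4 → 2² = 4
4 = (1,0)_4 → 1² + 0² = 1 + 0 = 1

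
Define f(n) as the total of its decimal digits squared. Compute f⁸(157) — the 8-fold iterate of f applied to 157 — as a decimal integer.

157 → 1² + 5² + 7² = 1 + 25 + 49 = 75
75 → 7² + 5² = 49 + 25 = 74
74 → 7² + 4² = 49 + 16 = 65
65 → 6² + 5² = 36 + 25 = 61
61 → 6² + 1² = 36 + 1 = 37
37 → 3² + 7² = 9 + 49 = 58
58 → 5² + 8² = 25 + 64 = 89
89 → 8² + 9² = 64 + 81 = 145

145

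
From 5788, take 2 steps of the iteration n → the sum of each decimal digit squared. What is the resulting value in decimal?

8

5788 → 5² + 7² + 8² + 8² = 25 + 49 + 64 + 64 = 202
202 → 2² + 0² + 2² = 4 + 0 + 4 = 8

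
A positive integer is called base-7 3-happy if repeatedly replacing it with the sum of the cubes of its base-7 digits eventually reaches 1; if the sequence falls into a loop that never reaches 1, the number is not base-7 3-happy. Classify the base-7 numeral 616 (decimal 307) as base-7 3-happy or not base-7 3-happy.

307 = (6,1,6)_7 → 6³ + 1³ + 6³ = 433
433 = (1,1,5,6)_7 → 1³ + 1³ + 5³ + 6³ = 343
343 = (1,0,0,0)_7 → 1³ + 0³ + 0³ + 0³ = 1  — reached 1.

base-7 3-happy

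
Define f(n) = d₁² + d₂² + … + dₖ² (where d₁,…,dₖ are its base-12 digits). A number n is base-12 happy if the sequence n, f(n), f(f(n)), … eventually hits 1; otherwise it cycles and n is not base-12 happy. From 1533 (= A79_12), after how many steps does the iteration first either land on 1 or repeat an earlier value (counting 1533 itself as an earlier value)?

11

1533 = (10,7,9)_12 → 10² + 7² + 9² = 100 + 49 + 81 = 230
230 = (1,7,2)_12 → 1² + 7² + 2² = 1 + 49 + 4 = 54
54 = (4,6)_12 → 4² + 6² = 16 + 36 = 52
52 = (4,4)_12 → 4² + 4² = 16 + 16 = 32
32 = (2,8)_12 → 2² + 8² = 4 + 64 = 68
68 = (5,8)_12 → 5² + 8² = 25 + 64 = 89
89 = (7,5)_12 → 7² + 5² = 49 + 25 = 74
74 = (6,2)_12 → 6² + 2² = 36 + 4 = 40
40 = (3,4)_12 → 3² + 4² = 9 + 16 = 25
25 = (2,1)_12 → 2² + 1² = 4 + 1 = 5
5 = (5)_12 → 5² = 25  — 25 repeats.
That took 11 steps.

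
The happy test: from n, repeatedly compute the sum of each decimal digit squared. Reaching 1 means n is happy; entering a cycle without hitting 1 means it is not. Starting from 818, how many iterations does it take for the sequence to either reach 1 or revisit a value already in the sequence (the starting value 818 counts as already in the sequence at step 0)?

818 → 8² + 1² + 8² = 129
129 → 1² + 2² + 9² = 86
86 → 8² + 6² = 100
100 → 1² + 0² + 0² = 1  — reached 1.
That took 4 steps.

4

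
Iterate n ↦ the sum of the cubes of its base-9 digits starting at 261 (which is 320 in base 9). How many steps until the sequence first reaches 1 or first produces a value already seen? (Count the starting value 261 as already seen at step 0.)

6

261 = (3,2,0)_9 → 3³ + 2³ + 0³ = 27 + 8 + 0 = 35
35 = (3,8)_9 → 3³ + 8³ = 27 + 512 = 539
539 = (6,5,8)_9 → 6³ + 5³ + 8³ = 216 + 125 + 512 = 853
853 = (1,1,4,7)_9 → 1³ + 1³ + 4³ + 7³ = 1 + 1 + 64 + 343 = 409
409 = (5,0,4)_9 → 5³ + 0³ + 4³ = 125 + 0 + 64 = 189
189 = (2,3,0)_9 → 2³ + 3³ + 0³ = 8 + 27 + 0 = 35  — 35 repeats.
That took 6 steps.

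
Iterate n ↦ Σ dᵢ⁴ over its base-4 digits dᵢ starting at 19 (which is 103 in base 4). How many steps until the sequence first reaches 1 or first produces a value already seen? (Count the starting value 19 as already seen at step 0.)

19 = (1,0,3)_4 → 1⁴ + 0⁴ + 3⁴ = 1 + 0 + 81 = 82
82 = (1,1,0,2)_4 → 1⁴ + 1⁴ + 0⁴ + 2⁴ = 1 + 1 + 0 + 16 = 18
18 = (1,0,2)_4 → 1⁴ + 0⁴ + 2⁴ = 1 + 0 + 16 = 17
17 = (1,0,1)_4 → 1⁴ + 0⁴ + 1⁴ = 1 + 0 + 1 = 2
2 = (2)_4 → 2⁴ = 16
16 = (1,0,0)_4 → 1⁴ + 0⁴ + 0⁴ = 1 + 0 + 0 = 1  — reached 1.
That took 6 steps.

6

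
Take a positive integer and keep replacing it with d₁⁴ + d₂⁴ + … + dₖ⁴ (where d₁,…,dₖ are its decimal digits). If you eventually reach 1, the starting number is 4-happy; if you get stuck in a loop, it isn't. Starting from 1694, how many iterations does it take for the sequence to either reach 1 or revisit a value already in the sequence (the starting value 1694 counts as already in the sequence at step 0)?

1694 → 1⁴ + 6⁴ + 9⁴ + 4⁴ = 1 + 1296 + 6561 + 256 = 8114
8114 → 8⁴ + 1⁴ + 1⁴ + 4⁴ = 4096 + 1 + 1 + 256 = 4354
4354 → 4⁴ + 3⁴ + 5⁴ + 4⁴ = 256 + 81 + 625 + 256 = 1218
1218 → 1⁴ + 2⁴ + 1⁴ + 8⁴ = 1 + 16 + 1 + 4096 = 4114
4114 → 4⁴ + 1⁴ + 1⁴ + 4⁴ = 256 + 1 + 1 + 256 = 514
514 → 5⁴ + 1⁴ + 4⁴ = 625 + 1 + 256 = 882
882 → 8⁴ + 8⁴ + 2⁴ = 4096 + 4096 + 16 = 8208
8208 → 8⁴ + 2⁴ + 0⁴ + 8⁴ = 4096 + 16 + 0 + 4096 = 8208  — 8208 repeats.
That took 8 steps.

8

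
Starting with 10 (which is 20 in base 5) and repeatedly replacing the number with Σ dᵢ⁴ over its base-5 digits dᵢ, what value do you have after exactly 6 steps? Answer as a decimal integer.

594

10 = (2,0)_5 → 2⁴ + 0⁴ = 16
16 = (3,1)_5 → 3⁴ + 1⁴ = 82
82 = (3,1,2)_5 → 3⁴ + 1⁴ + 2⁴ = 98
98 = (3,4,3)_5 → 3⁴ + 4⁴ + 3⁴ = 418
418 = (3,1,3,3)_5 → 3⁴ + 1⁴ + 3⁴ + 3⁴ = 244
244 = (1,4,3,4)_5 → 1⁴ + 4⁴ + 3⁴ + 4⁴ = 594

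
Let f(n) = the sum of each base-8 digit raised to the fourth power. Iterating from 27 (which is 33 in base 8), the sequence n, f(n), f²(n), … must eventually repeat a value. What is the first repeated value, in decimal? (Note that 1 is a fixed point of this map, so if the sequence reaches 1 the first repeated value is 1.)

27 = (3,3)_8 → 3⁴ + 3⁴ = 162
162 = (2,4,2)_8 → 2⁴ + 4⁴ + 2⁴ = 288
288 = (4,4,0)_8 → 4⁴ + 4⁴ + 0⁴ = 512
512 = (1,0,0,0)_8 → 1⁴ + 0⁴ + 0⁴ + 0⁴ = 1  — reached the fixed point 1.
1 → 1, so 1 is the first repeated value.

1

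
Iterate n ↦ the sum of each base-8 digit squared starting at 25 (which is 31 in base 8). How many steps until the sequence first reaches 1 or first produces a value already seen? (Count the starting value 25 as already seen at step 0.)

25 = (3,1)_8 → 3² + 1² = 9 + 1 = 10
10 = (1,2)_8 → 1² + 2² = 1 + 4 = 5
5 = (5)_8 → 5² = 25  — 25 repeats.
That took 3 steps.

3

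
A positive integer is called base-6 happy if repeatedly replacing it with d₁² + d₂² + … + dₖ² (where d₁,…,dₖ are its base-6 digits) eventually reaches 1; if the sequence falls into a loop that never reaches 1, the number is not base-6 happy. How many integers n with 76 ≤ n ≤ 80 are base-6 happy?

1

76: 76 → 20 → 13 → 5 → 25 → 17 → 29 → 41 → 26 → 20  — not base-6 happy
77: 77 → 29 → 41 → 26 → 20 → 13 → 5 → 25 → 17 → 29  — not base-6 happy
78: 78 → 5 → 25 → 17 → 29 → 41 → 26 → 20 → 13 → 5  — not base-6 happy
79: 79 → 6 → 1  — base-6 happy
80: 80 → 9 → 10 → 17 → 29 → 41 → 26 → 20 → 13 → 5 → 25 → 17  — not base-6 happy
base-6 happy: 79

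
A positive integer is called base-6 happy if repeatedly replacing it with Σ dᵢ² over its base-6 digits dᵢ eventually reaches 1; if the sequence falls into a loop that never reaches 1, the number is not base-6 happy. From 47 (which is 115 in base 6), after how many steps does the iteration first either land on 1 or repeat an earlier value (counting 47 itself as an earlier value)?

10

47 = (1,1,5)_6 → 27
27 = (4,3)_6 → 25
25 = (4,1)_6 → 17
17 = (2,5)_6 → 29
29 = (4,5)_6 → 41
41 = (1,0,5)_6 → 26
26 = (4,2)_6 → 20
20 = (3,2)_6 → 13
13 = (2,1)_6 → 5
5 = (5)_6 → 25  — 25 repeats.
That took 10 steps.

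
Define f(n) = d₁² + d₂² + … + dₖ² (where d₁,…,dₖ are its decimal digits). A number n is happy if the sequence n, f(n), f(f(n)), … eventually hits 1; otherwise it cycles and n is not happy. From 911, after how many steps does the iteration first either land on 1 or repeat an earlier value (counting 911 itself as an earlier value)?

911 → 9² + 1² + 1² = 83
83 → 8² + 3² = 73
73 → 7² + 3² = 58
58 → 5² + 8² = 89
89 → 8² + 9² = 145
145 → 1² + 4² + 5² = 42
42 → 4² + 2² = 20
20 → 2² + 0² = 4
4 → 4² = 16
16 → 1² + 6² = 37
37 → 3² + 7² = 58  — 58 repeats.
That took 11 steps.

11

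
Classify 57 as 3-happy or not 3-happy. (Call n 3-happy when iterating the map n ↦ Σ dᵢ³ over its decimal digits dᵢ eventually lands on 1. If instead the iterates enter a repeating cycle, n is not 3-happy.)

not 3-happy

57 → 5³ + 7³ = 125 + 343 = 468
468 → 4³ + 6³ + 8³ = 64 + 216 + 512 = 792
792 → 7³ + 9³ + 2³ = 343 + 729 + 8 = 1080
1080 → 1³ + 0³ + 8³ + 0³ = 1 + 0 + 512 + 0 = 513
513 → 5³ + 1³ + 3³ = 125 + 1 + 27 = 153
153 → 1³ + 5³ + 3³ = 1 + 125 + 27 = 153  — 153 already seen; the sequence cycles without reaching 1.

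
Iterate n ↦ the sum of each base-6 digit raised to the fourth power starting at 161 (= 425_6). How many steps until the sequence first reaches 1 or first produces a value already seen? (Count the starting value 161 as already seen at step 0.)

161 = (4,2,5)_6 → 4⁴ + 2⁴ + 5⁴ = 256 + 16 + 625 = 897
897 = (4,0,5,3)_6 → 4⁴ + 0⁴ + 5⁴ + 3⁴ = 256 + 0 + 625 + 81 = 962
962 = (4,2,4,2)_6 → 4⁴ + 2⁴ + 4⁴ + 2⁴ = 256 + 16 + 256 + 16 = 544
544 = (2,3,0,4)_6 → 2⁴ + 3⁴ + 0⁴ + 4⁴ = 16 + 81 + 0 + 256 = 353
353 = (1,3,4,5)_6 → 1⁴ + 3⁴ + 4⁴ + 5⁴ = 1 + 81 + 256 + 625 = 963
963 = (4,2,4,3)_6 → 4⁴ + 2⁴ + 4⁴ + 3⁴ = 256 + 16 + 256 + 81 = 609
609 = (2,4,5,3)_6 → 2⁴ + 4⁴ + 5⁴ + 3⁴ = 16 + 256 + 625 + 81 = 978
978 = (4,3,1,0)_6 → 4⁴ + 3⁴ + 1⁴ + 0⁴ = 256 + 81 + 1 + 0 = 338
338 = (1,3,2,2)_6 → 1⁴ + 3⁴ + 2⁴ + 2⁴ = 1 + 81 + 16 + 16 = 114
114 = (3,1,0)_6 → 3⁴ + 1⁴ + 0⁴ = 81 + 1 + 0 = 82
82 = (2,1,4)_6 → 2⁴ + 1⁴ + 4⁴ = 16 + 1 + 256 = 273
273 = (1,1,3,3)_6 → 1⁴ + 1⁴ + 3⁴ + 3⁴ = 1 + 1 + 81 + 81 = 164
164 = (4,3,2)_6 → 4⁴ + 3⁴ + 2⁴ = 256 + 81 + 16 = 353  — 353 repeats.
That took 13 steps.

13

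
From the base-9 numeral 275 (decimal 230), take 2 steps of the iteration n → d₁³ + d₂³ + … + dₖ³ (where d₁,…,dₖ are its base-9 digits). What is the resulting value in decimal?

230 = (2,7,5)_9 → 2³ + 7³ + 5³ = 8 + 343 + 125 = 476
476 = (5,7,8)_9 → 5³ + 7³ + 8³ = 125 + 343 + 512 = 980

980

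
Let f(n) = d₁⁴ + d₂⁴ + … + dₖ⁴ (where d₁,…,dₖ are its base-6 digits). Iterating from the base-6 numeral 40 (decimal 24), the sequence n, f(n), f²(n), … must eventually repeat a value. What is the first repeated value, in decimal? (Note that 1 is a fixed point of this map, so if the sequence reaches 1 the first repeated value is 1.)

256

24 = (4,0)_6 → 256
256 = (1,1,0,4)_6 → 258
258 = (1,1,1,0)_6 → 3
3 = (3)_6 → 81
81 = (2,1,3)_6 → 98
98 = (2,4,2)_6 → 288
288 = (1,2,0,0)_6 → 17
17 = (2,5)_6 → 641
641 = (2,5,4,5)_6 → 1522
1522 = (1,1,0,1,4)_6 → 259
259 = (1,1,1,1)_6 → 4
4 = (4)_6 → 256  — 256 already appeared earlier.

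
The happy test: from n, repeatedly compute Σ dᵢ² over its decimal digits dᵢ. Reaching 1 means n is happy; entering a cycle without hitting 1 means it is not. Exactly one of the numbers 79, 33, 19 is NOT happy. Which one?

33

79: 79 → 130 → 10 → 1  — reaches 1 (happy)
33: 33 → 18 → 65 → 61 → 37 → 58 → 89 → 145 → 42 → 20 → 4 → 16 → 37  — repeats 37 (not happy)
19: 19 → 82 → 68 → 100 → 1  — reaches 1 (happy)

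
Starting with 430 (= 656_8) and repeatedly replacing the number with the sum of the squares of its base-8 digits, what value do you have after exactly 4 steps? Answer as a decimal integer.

430 = (6,5,6)_8 → 6² + 5² + 6² = 36 + 25 + 36 = 97
97 = (1,4,1)_8 → 1² + 4² + 1² = 1 + 16 + 1 = 18
18 = (2,2)_8 → 2² + 2² = 4 + 4 = 8
8 = (1,0)_8 → 1² + 0² = 1 + 0 = 1

1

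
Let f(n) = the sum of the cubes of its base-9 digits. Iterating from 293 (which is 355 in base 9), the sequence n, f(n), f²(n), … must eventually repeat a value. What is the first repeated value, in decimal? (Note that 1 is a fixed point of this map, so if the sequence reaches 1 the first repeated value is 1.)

1

293 = (3,5,5)_9 → 3³ + 5³ + 5³ = 277
277 = (3,3,7)_9 → 3³ + 3³ + 7³ = 397
397 = (4,8,1)_9 → 4³ + 8³ + 1³ = 577
577 = (7,1,1)_9 → 7³ + 1³ + 1³ = 345
345 = (4,2,3)_9 → 4³ + 2³ + 3³ = 99
99 = (1,2,0)_9 → 1³ + 2³ + 0³ = 9
9 = (1,0)_9 → 1³ + 0³ = 1  — reached the fixed point 1.
1 → 1, so 1 is the first repeated value.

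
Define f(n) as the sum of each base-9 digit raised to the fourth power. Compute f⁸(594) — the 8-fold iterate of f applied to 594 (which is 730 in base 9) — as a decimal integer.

594 = (7,3,0)_9 → 7⁴ + 3⁴ + 0⁴ = 2401 + 81 + 0 = 2482
2482 = (3,3,5,7)_9 → 3⁴ + 3⁴ + 5⁴ + 7⁴ = 81 + 81 + 625 + 2401 = 3188
3188 = (4,3,3,2)_9 → 4⁴ + 3⁴ + 3⁴ + 2⁴ = 256 + 81 + 81 + 16 = 434
434 = (5,3,2)_9 → 5⁴ + 3⁴ + 2⁴ = 625 + 81 + 16 = 722
722 = (8,8,2)_9 → 8⁴ + 8⁴ + 2⁴ = 4096 + 4096 + 16 = 8208
8208 = (1,2,2,3,0)_9 → 1⁴ + 2⁴ + 2⁴ + 3⁴ + 0⁴ = 1 + 16 + 16 + 81 + 0 = 114
114 = (1,3,6)_9 → 1⁴ + 3⁴ + 6⁴ = 1 + 81 + 1296 = 1378
1378 = (1,8,0,1)_9 → 1⁴ + 8⁴ + 0⁴ + 1⁴ = 1 + 4096 + 0 + 1 = 4098

4098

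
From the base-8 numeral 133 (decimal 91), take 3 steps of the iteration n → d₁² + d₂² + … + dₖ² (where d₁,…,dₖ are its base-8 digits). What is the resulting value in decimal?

26

91 = (1,3,3)_8 → 1² + 3² + 3² = 1 + 9 + 9 = 19
19 = (2,3)_8 → 2² + 3² = 4 + 9 = 13
13 = (1,5)_8 → 1² + 5² = 1 + 25 = 26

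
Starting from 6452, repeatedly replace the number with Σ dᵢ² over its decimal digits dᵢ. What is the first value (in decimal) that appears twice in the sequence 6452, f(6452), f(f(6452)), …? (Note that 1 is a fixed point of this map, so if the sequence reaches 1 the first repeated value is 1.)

6452 → 81
81 → 65
65 → 61
61 → 37
37 → 58
58 → 89
89 → 145
145 → 42
42 → 20
20 → 4
4 → 16
16 → 37  — 37 already appeared earlier.

37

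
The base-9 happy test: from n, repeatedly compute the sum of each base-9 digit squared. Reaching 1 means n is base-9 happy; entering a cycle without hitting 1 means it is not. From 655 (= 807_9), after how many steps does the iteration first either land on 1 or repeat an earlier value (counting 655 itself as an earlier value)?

655 = (8,0,7)_9 → 8² + 0² + 7² = 64 + 0 + 49 = 113
113 = (1,3,5)_9 → 1² + 3² + 5² = 1 + 9 + 25 = 35
35 = (3,8)_9 → 3² + 8² = 9 + 64 = 73
73 = (8,1)_9 → 8² + 1² = 64 + 1 = 65
65 = (7,2)_9 → 7² + 2² = 49 + 4 = 53
53 = (5,8)_9 → 5² + 8² = 25 + 64 = 89
89 = (1,0,8)_9 → 1² + 0² + 8² = 1 + 0 + 64 = 65  — 65 repeats.
That took 7 steps.

7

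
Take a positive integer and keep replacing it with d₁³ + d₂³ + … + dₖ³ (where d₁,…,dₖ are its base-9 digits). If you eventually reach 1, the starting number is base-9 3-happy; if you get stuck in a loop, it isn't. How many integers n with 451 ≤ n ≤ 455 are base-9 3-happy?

2

451: 451 → 251 → 539 → 853 → 409 → 189 → 35 → 539  (repeats 539)
452: 452 → 258 → 244 → 28 → 28  (repeats 28)
453: 453 → 277 → 397 → 577 → 345 → 99 → 9 → 1  (reaches 1)
454: 454 → 314 → 882 → 514 → 244 → 28 → 28  (repeats 28)
455: 455 → 375 → 405 → 125 → 577 → 345 → 99 → 9 → 1  (reaches 1)
base-9 3-happy: 453, 455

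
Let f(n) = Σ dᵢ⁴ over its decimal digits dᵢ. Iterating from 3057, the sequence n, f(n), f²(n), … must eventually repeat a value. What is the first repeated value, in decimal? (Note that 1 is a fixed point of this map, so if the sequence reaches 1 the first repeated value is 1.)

8208

3057 → 3⁴ + 0⁴ + 5⁴ + 7⁴ = 81 + 0 + 625 + 2401 = 3107
3107 → 3⁴ + 1⁴ + 0⁴ + 7⁴ = 81 + 1 + 0 + 2401 = 2483
2483 → 2⁴ + 4⁴ + 8⁴ + 3⁴ = 16 + 256 + 4096 + 81 = 4449
4449 → 4⁴ + 4⁴ + 4⁴ + 9⁴ = 256 + 256 + 256 + 6561 = 7329
7329 → 7⁴ + 3⁴ + 2⁴ + 9⁴ = 2401 + 81 + 16 + 6561 = 9059
9059 → 9⁴ + 0⁴ + 5⁴ + 9⁴ = 6561 + 0 + 625 + 6561 = 13747
13747 → 1⁴ + 3⁴ + 7⁴ + 4⁴ + 7⁴ = 1 + 81 + 2401 + 256 + 2401 = 5140
5140 → 5⁴ + 1⁴ + 4⁴ + 0⁴ = 625 + 1 + 256 + 0 = 882
882 → 8⁴ + 8⁴ + 2⁴ = 4096 + 4096 + 16 = 8208
8208 → 8⁴ + 2⁴ + 0⁴ + 8⁴ = 4096 + 16 + 0 + 4096 = 8208  — 8208 already appeared earlier.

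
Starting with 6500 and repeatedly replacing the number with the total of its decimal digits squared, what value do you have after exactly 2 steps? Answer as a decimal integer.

6500 → 6² + 5² + 0² + 0² = 61
61 → 6² + 1² = 37

37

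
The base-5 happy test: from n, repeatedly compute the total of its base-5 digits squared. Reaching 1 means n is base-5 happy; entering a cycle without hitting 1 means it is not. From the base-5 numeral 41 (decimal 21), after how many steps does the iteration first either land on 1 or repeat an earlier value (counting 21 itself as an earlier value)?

3

21 = (4,1)_5 → 17
17 = (3,2)_5 → 13
13 = (2,3)_5 → 13  — 13 repeats.
That took 3 steps.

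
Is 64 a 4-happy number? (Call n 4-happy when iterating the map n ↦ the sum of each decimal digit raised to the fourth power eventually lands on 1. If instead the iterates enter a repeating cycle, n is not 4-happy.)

not 4-happy

64 → 6⁴ + 4⁴ = 1296 + 256 = 1552
1552 → 1⁴ + 5⁴ + 5⁴ + 2⁴ = 1 + 625 + 625 + 16 = 1267
1267 → 1⁴ + 2⁴ + 6⁴ + 7⁴ = 1 + 16 + 1296 + 2401 = 3714
3714 → 3⁴ + 7⁴ + 1⁴ + 4⁴ = 81 + 2401 + 1 + 256 = 2739
2739 → 2⁴ + 7⁴ + 3⁴ + 9⁴ = 16 + 2401 + 81 + 6561 = 9059
9059 → 9⁴ + 0⁴ + 5⁴ + 9⁴ = 6561 + 0 + 625 + 6561 = 13747
13747 → 1⁴ + 3⁴ + 7⁴ + 4⁴ + 7⁴ = 1 + 81 + 2401 + 256 + 2401 = 5140
5140 → 5⁴ + 1⁴ + 4⁴ + 0⁴ = 625 + 1 + 256 + 0 = 882
882 → 8⁴ + 8⁴ + 2⁴ = 4096 + 4096 + 16 = 8208
8208 → 8⁴ + 2⁴ + 0⁴ + 8⁴ = 4096 + 16 + 0 + 4096 = 8208  — 8208 already seen; the sequence cycles without reaching 1.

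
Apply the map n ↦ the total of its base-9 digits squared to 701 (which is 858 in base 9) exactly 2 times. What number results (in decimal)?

65

701 = (8,5,8)_9 → 153
153 = (1,8,0)_9 → 65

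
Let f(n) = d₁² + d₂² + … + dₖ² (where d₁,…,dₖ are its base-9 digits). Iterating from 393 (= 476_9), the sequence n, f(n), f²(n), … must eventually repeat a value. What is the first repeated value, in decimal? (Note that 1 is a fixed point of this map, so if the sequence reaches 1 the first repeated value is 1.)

1

393 = (4,7,6)_9 → 4² + 7² + 6² = 101
101 = (1,2,2)_9 → 1² + 2² + 2² = 9
9 = (1,0)_9 → 1² + 0² = 1  — reached the fixed point 1.
1 → 1, so 1 is the first repeated value.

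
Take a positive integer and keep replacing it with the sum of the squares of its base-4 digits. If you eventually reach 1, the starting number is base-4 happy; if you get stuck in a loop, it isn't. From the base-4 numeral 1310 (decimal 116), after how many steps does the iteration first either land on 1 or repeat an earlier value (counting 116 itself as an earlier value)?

6

116 = (1,3,1,0)_4 → 1² + 3² + 1² + 0² = 1 + 9 + 1 + 0 = 11
11 = (2,3)_4 → 2² + 3² = 4 + 9 = 13
13 = (3,1)_4 → 3² + 1² = 9 + 1 = 10
10 = (2,2)_4 → 2² + 2² = 4 + 4 = 8
8 = (2,0)_4 → 2² + 0² = 4 + 0 = 4
4 = (1,0)_4 → 1² + 0² = 1 + 0 = 1  — reached 1.
That took 6 steps.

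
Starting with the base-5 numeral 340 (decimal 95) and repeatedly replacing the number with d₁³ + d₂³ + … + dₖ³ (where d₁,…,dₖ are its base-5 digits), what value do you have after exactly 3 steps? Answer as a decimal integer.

9

95 = (3,4,0)_5 → 3³ + 4³ + 0³ = 27 + 64 + 0 = 91
91 = (3,3,1)_5 → 3³ + 3³ + 1³ = 27 + 27 + 1 = 55
55 = (2,1,0)_5 → 2³ + 1³ + 0³ = 8 + 1 + 0 = 9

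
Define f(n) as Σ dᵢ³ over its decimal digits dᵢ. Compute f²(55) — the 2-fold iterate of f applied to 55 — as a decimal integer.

55 → 5³ + 5³ = 125 + 125 = 250
250 → 2³ + 5³ + 0³ = 8 + 125 + 0 = 133

133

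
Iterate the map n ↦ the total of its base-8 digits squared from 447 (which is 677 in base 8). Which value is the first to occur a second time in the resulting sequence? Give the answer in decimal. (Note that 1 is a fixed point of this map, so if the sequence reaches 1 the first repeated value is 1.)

25

447 = (6,7,7)_8 → 134
134 = (2,0,6)_8 → 40
40 = (5,0)_8 → 25
25 = (3,1)_8 → 10
10 = (1,2)_8 → 5
5 = (5)_8 → 25  — 25 already appeared earlier.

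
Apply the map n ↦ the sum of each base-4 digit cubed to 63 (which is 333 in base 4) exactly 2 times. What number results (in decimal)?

63 = (3,3,3)_4 → 3³ + 3³ + 3³ = 27 + 27 + 27 = 81
81 = (1,1,0,1)_4 → 1³ + 1³ + 0³ + 1³ = 1 + 1 + 0 + 1 = 3

3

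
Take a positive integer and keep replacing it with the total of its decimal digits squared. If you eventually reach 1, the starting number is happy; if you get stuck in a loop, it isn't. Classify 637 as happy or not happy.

happy

637 → 6² + 3² + 7² = 36 + 9 + 49 = 94
94 → 9² + 4² = 81 + 16 = 97
97 → 9² + 7² = 81 + 49 = 130
130 → 1² + 3² + 0² = 1 + 9 + 0 = 10
10 → 1² + 0² = 1 + 0 = 1  — reached 1.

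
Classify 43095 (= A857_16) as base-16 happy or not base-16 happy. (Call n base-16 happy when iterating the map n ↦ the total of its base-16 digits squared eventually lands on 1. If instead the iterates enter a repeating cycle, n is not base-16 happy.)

43095 = (10,8,5,7)_16 → 10² + 8² + 5² + 7² = 238
238 = (14,14)_16 → 14² + 14² = 392
392 = (1,8,8)_16 → 1² + 8² + 8² = 129
129 = (8,1)_16 → 8² + 1² = 65
65 = (4,1)_16 → 4² + 1² = 17
17 = (1,1)_16 → 1² + 1² = 2
2 = (2)_16 → 2² = 4
4 = (4)_16 → 4² = 16
16 = (1,0)_16 → 1² + 0² = 1  — reached 1.

base-16 happy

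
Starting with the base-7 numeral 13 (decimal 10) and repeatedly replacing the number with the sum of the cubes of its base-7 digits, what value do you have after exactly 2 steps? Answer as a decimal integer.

10 = (1,3)_7 → 1³ + 3³ = 1 + 27 = 28
28 = (4,0)_7 → 4³ + 0³ = 64 + 0 = 64

64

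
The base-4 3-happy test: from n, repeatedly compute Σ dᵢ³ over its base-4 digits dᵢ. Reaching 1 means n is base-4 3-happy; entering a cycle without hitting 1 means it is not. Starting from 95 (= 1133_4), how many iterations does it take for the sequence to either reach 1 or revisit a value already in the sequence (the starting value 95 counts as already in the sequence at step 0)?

3

95 = (1,1,3,3)_4 → 1³ + 1³ + 3³ + 3³ = 56
56 = (3,2,0)_4 → 3³ + 2³ + 0³ = 35
35 = (2,0,3)_4 → 2³ + 0³ + 3³ = 35  — 35 repeats.
That took 3 steps.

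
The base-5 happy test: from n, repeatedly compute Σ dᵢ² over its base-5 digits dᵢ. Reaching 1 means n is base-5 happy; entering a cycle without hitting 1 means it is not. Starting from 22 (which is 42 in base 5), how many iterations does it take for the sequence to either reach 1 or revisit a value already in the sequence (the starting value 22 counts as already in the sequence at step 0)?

22 = (4,2)_5 → 4² + 2² = 16 + 4 = 20
20 = (4,0)_5 → 4² + 0² = 16 + 0 = 16
16 = (3,1)_5 → 3² + 1² = 9 + 1 = 10
10 = (2,0)_5 → 2² + 0² = 4 + 0 = 4
4 = (4)_5 → 4² = 16  — 16 repeats.
That took 5 steps.

5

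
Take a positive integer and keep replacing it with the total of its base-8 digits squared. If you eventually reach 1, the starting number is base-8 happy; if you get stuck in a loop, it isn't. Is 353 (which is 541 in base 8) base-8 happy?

353 = (5,4,1)_8 → 42
42 = (5,2)_8 → 29
29 = (3,5)_8 → 34
34 = (4,2)_8 → 20
20 = (2,4)_8 → 20  — 20 already seen; the sequence cycles without reaching 1.

not base-8 happy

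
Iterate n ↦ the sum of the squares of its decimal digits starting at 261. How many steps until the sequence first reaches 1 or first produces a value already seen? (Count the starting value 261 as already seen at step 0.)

261 → 41
41 → 17
17 → 50
50 → 25
25 → 29
29 → 85
85 → 89
89 → 145
145 → 42
42 → 20
20 → 4
4 → 16
16 → 37
37 → 58
58 → 89  — 89 repeats.
That took 15 steps.

15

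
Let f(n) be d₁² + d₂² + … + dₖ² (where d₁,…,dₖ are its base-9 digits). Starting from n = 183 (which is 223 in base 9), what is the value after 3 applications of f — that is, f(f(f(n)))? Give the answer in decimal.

53

183 = (2,2,3)_9 → 17
17 = (1,8)_9 → 65
65 = (7,2)_9 → 53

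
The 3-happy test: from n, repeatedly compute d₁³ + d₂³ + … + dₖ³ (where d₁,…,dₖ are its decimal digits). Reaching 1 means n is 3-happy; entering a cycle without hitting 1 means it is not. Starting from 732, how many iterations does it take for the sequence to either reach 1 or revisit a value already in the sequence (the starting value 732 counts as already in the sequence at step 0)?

11

732 → 378
378 → 882
882 → 1032
1032 → 36
36 → 243
243 → 99
99 → 1458
1458 → 702
702 → 351
351 → 153
153 → 153  — 153 repeats.
That took 11 steps.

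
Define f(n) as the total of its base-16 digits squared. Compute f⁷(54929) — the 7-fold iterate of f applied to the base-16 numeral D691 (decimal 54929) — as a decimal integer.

85

54929 = (13,6,9,1)_16 → 287
287 = (1,1,15)_16 → 227
227 = (14,3)_16 → 205
205 = (12,13)_16 → 313
313 = (1,3,9)_16 → 91
91 = (5,11)_16 → 146
146 = (9,2)_16 → 85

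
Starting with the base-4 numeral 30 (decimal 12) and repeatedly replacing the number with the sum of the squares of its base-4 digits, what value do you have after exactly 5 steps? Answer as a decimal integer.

12 = (3,0)_4 → 9
9 = (2,1)_4 → 5
5 = (1,1)_4 → 2
2 = (2)_4 → 4
4 = (1,0)_4 → 1

1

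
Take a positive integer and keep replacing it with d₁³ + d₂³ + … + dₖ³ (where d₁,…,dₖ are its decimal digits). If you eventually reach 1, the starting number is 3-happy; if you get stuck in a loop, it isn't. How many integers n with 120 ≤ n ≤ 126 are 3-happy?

120: 120 → 9 → 729 → 1080 → 513 → 153 → 153  (repeats 153)
121: 121 → 10 → 1  (reaches 1)
122: 122 → 17 → 344 → 155 → 251 → 134 → 92 → 737 → 713 → 371 → 371  (repeats 371)
123: 123 → 36 → 243 → 99 → 1458 → 702 → 351 → 153 → 153  (repeats 153)
124: 124 → 73 → 370 → 370  (repeats 370)
125: 125 → 134 → 92 → 737 → 713 → 371 → 371  (repeats 371)
126: 126 → 225 → 141 → 66 → 432 → 99 → 1458 → 702 → 351 → 153 → 153  (repeats 153)
3-happy: 121

1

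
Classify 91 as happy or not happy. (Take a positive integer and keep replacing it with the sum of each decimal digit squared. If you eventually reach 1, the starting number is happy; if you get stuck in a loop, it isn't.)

91 → 9² + 1² = 81 + 1 = 82
82 → 8² + 2² = 64 + 4 = 68
68 → 6² + 8² = 36 + 64 = 100
100 → 1² + 0² + 0² = 1 + 0 + 0 = 1  — reached 1.

happy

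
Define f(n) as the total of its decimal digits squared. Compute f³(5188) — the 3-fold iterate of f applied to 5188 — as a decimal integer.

5188 → 154
154 → 42
42 → 20

20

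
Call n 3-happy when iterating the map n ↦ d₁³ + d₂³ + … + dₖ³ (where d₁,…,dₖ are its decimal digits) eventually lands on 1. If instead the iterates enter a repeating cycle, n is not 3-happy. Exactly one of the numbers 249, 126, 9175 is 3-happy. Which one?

9175

249: 249 → 801 → 513 → 153 → 153  — repeats 153 (not 3-happy)
126: 126 → 225 → 141 → 66 → 432 → 99 → 1458 → 702 → 351 → 153 → 153  — repeats 153 (not 3-happy)
9175: 9175 → 1198 → 1243 → 100 → 1  — reaches 1 (3-happy)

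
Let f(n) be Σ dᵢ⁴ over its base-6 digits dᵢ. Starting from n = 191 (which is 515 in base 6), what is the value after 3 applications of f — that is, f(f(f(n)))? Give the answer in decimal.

191 = (5,1,5)_6 → 5⁴ + 1⁴ + 5⁴ = 625 + 1 + 625 = 1251
1251 = (5,4,4,3)_6 → 5⁴ + 4⁴ + 4⁴ + 3⁴ = 625 + 256 + 256 + 81 = 1218
1218 = (5,3,5,0)_6 → 5⁴ + 3⁴ + 5⁴ + 0⁴ = 625 + 81 + 625 + 0 = 1331

1331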